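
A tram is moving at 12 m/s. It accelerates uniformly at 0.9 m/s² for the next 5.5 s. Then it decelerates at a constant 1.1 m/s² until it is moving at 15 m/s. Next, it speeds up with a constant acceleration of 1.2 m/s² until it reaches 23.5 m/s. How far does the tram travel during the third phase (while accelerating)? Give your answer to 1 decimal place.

136.4 m

Phase 1 (accelerating): v₀ = 12.0 m/s, a = 0.9 m/s².
v = v₀ + at = 12.0 + (0.9)(5.5) = 16.9 m/s
Δx = v₀t + ½at² = 12.0·5.5 + 0.5·0.9·5.5² = 79.6 m

Phase 2 (decelerating): v₀ = 16.9 m/s, a = -1.1 m/s².
v = v₀ + at → t = (15 − 16.9) / -1.1 = 1.77 s
v² = v₀² + 2aΔx → Δx = (15² − 16.9²)/(2·-1.1) = 28.3 m

Phase 3 (accelerating): v₀ = 15.0 m/s, a = 1.2 m/s².
v = v₀ + at → t = (23.5 − 15.0) / 1.2 = 7.08 s
v² = v₀² + 2aΔx → Δx = (23.5² − 15.0²)/(2·1.2) = 136 m
Distance in phase 3 = 136 m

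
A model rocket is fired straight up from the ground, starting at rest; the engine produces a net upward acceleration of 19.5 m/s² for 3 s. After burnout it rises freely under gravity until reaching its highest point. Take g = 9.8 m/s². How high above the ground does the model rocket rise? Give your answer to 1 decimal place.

Phase 1 (powered ascent): v₀ = 0 m/s, a = 19.5 m/s².
v = v₀ + at = 0 + (19.5)(3) = 58.5 m/s
Δx = v₀t + ½at² = 0·3 + 0.5·19.5·3² = 87.8 m

Phase 2 (coasting upward): v₀ = 58.5 m/s, a = -9.8 m/s².
v = v₀ + at → t = (0 − 58.5) / -9.8 = 5.97 s
v² = v₀² + 2aΔx → Δx = (0² − 58.5²)/(2·-9.8) = 175 m
Maximum height = 87.8 + 175 = 262 m

262.4 m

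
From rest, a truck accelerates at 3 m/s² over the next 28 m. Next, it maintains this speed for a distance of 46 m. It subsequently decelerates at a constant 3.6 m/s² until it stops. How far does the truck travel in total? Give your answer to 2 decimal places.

97.33 m

Phase 1 (accelerating): v₀ = 0 m/s, a = 3 m/s².
v² = v₀² + 2aΔx = 0² + 2·3·28 = 168 → v = 13.0 m/s
t = (v − v₀)/a = (13.0 − 0)/3 = 4.32 s

Phase 2 (constant speed): v₀ = 13.0 m/s, a = 0 m/s².
Constant speed: t = d/v = 46/13.0 = 3.55 s

Phase 3 (decelerating): v₀ = 13.0 m/s, a = -3.6 m/s².
v = v₀ + at → t = (0 − 13.0) / -3.6 = 3.60 s
v² = v₀² + 2aΔx → Δx = (0² − 13.0²)/(2·-3.6) = 23.3 m
Total distance = 28.0 + 46.0 + 23.3 = 97.3 m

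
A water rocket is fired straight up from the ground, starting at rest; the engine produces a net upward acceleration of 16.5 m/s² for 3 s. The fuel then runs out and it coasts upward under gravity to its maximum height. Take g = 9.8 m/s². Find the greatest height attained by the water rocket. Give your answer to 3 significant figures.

Phase 1 (powered ascent): v₀ = 0 m/s, a = 16.5 m/s².
v = v₀ + at = 0 + (16.5)(3) = 49.5 m/s
Δx = v₀t + ½at² = 0·3 + 0.5·16.5·3² = 74.2 m

Phase 2 (coasting upward): v₀ = 49.5 m/s, a = -9.8 m/s².
v = v₀ + at → t = (0 − 49.5) / -9.8 = 5.05 s
v² = v₀² + 2aΔx → Δx = (0² − 49.5²)/(2·-9.8) = 125 m
Maximum height = 74.2 + 125 = 199 m

199 m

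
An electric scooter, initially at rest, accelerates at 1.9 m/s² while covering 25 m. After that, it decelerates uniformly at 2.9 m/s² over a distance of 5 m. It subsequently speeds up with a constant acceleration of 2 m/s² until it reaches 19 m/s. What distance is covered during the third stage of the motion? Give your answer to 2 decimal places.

73.75 m

Phase 1 (accelerating): v₀ = 0 m/s, a = 1.9 m/s².
v² = v₀² + 2aΔx = 0² + 2·1.9·25 = 95.0 → v = 9.75 m/s
t = (v − v₀)/a = (9.75 − 0)/1.9 = 5.13 s

Phase 2 (decelerating): v₀ = 9.75 m/s, a = -2.9 m/s².
v² = v₀² + 2aΔx = 9.75² + 2·-2.9·5 = 66.0 → v = 8.12 m/s
t = (v − v₀)/a = (8.12 − 9.75)/-2.9 = 0.560 s

Phase 3 (accelerating): v₀ = 8.12 m/s, a = 2 m/s².
v = v₀ + at → t = (19 − 8.12) / 2 = 5.44 s
v² = v₀² + 2aΔx → Δx = (19² − 8.12²)/(2·2) = 73.8 m
Distance in phase 3 = 73.8 m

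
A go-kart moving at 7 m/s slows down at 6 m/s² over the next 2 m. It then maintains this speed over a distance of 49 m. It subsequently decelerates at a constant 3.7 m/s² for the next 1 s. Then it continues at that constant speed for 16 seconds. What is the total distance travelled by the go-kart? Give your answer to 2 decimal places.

Phase 1 (decelerating): v₀ = 7.00 m/s, a = -6 m/s².
v² = v₀² + 2aΔx = 7.00² + 2·-6·2 = 25.0 → v = 5.00 m/s
t = (v − v₀)/a = (5.00 − 7.00)/-6 = 0.333 s

Phase 2 (constant speed): v₀ = 5.00 m/s, a = 0 m/s².
Constant speed: t = d/v = 49/5.00 = 9.80 s

Phase 3 (decelerating): v₀ = 5.00 m/s, a = -3.7 m/s².
v = v₀ + at = 5.00 + (-3.7)(1) = 1.30 m/s
Δx = v₀t + ½at² = 5.00·1 + 0.5·-3.7·1² = 3.15 m

Phase 4 (constant speed): v₀ = 1.30 m/s, a = 0 m/s².
v = v₀ + at = 1.30 + (0)(16) = 1.30 m/s
Δx = v₀t + ½at² = 1.30·16 + 0.5·0·16² = 20.8 m
Total distance = 2.00 + 49.0 + 3.15 + 20.8 = 75.0 m

74.95 m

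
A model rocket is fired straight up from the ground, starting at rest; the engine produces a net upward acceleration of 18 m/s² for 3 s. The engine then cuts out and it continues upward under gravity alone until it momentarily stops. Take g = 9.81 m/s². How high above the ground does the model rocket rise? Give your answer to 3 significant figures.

230 m

Phase 1 (powered ascent): v₀ = 0 m/s, a = 18 m/s².
v = v₀ + at = 0 + (18)(3) = 54.0 m/s
Δx = v₀t + ½at² = 0·3 + 0.5·18·3² = 81.0 m

Phase 2 (coasting upward): v₀ = 54.0 m/s, a = -9.81 m/s².
v = v₀ + at → t = (0 − 54.0) / -9.81 = 5.50 s
v² = v₀² + 2aΔx → Δx = (0² − 54.0²)/(2·-9.81) = 149 m
Maximum height = 81.0 + 149 = 230 m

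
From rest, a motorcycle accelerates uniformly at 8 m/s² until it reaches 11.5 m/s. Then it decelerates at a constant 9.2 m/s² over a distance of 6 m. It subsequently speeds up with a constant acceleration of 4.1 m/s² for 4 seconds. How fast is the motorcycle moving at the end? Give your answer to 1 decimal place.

21.1 m/s

Phase 1 (accelerating): v₀ = 0 m/s, a = 8 m/s².
v = v₀ + at → t = (11.5 − 0) / 8 = 1.44 s
v² = v₀² + 2aΔx → Δx = (11.5² − 0²)/(2·8) = 8.27 m

Phase 2 (decelerating): v₀ = 11.5 m/s, a = -9.2 m/s².
v² = v₀² + 2aΔx = 11.5² + 2·-9.2·6 = 21.9 → v = 4.67 m/s
t = (v − v₀)/a = (4.67 − 11.5)/-9.2 = 0.742 s

Phase 3 (accelerating): v₀ = 4.67 m/s, a = 4.1 m/s².
v = v₀ + at = 4.67 + (4.1)(4) = 21.1 m/s
Δx = v₀t + ½at² = 4.67·4 + 0.5·4.1·4² = 51.5 m
Final speed = 21.1 m/s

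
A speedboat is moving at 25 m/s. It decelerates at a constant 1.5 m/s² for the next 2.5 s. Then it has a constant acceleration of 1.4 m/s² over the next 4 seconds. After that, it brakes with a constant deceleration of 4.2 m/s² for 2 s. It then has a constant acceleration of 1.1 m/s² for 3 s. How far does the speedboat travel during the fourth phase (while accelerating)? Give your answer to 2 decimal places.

60.30 m

Phase 1 (decelerating): v₀ = 25.0 m/s, a = -1.5 m/s².
v = v₀ + at = 25.0 + (-1.5)(2.5) = 21.2 m/s
Δx = v₀t + ½at² = 25.0·2.5 + 0.5·-1.5·2.5² = 57.8 m

Phase 2 (accelerating): v₀ = 21.2 m/s, a = 1.4 m/s².
v = v₀ + at = 21.2 + (1.4)(4) = 26.9 m/s
Δx = v₀t + ½at² = 21.2·4 + 0.5·1.4·4² = 96.2 m

Phase 3 (decelerating): v₀ = 26.9 m/s, a = -4.2 m/s².
v = v₀ + at = 26.9 + (-4.2)(2) = 18.5 m/s
Δx = v₀t + ½at² = 26.9·2 + 0.5·-4.2·2² = 45.3 m

Phase 4 (accelerating): v₀ = 18.5 m/s, a = 1.1 m/s².
v = v₀ + at = 18.5 + (1.1)(3) = 21.8 m/s
Δx = v₀t + ½at² = 18.5·3 + 0.5·1.1·3² = 60.3 m
Distance in phase 4 = 60.3 m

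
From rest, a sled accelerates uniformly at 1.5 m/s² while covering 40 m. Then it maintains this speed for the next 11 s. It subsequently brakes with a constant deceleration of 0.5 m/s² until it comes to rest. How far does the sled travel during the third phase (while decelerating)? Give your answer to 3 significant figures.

Phase 1 (accelerating): v₀ = 0 m/s, a = 1.5 m/s².
v² = v₀² + 2aΔx = 0² + 2·1.5·40 = 120 → v = 11.0 m/s
t = (v − v₀)/a = (11.0 − 0)/1.5 = 7.30 s

Phase 2 (constant speed): v₀ = 11.0 m/s, a = 0 m/s².
v = v₀ + at = 11.0 + (0)(11) = 11.0 m/s
Δx = v₀t + ½at² = 11.0·11 + 0.5·0·11² = 120 m

Phase 3 (decelerating): v₀ = 11.0 m/s, a = -0.5 m/s².
v = v₀ + at → t = (0 − 11.0) / -0.5 = 21.9 s
v² = v₀² + 2aΔx → Δx = (0² − 11.0²)/(2·-0.5) = 120 m
Distance in phase 3 = 120 m

120 m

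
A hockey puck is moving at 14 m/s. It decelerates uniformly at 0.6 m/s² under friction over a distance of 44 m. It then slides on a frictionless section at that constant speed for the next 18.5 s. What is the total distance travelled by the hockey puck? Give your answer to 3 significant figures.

Phase 1 (decelerating): v₀ = 14.0 m/s, a = -0.6 m/s².
v² = v₀² + 2aΔx = 14.0² + 2·-0.6·44 = 143 → v = 12.0 m/s
t = (v − v₀)/a = (12.0 − 14.0)/-0.6 = 3.39 s

Phase 2 (constant speed): v₀ = 12.0 m/s, a = 0 m/s².
v = v₀ + at = 12.0 + (0)(18.5) = 12.0 m/s
Δx = v₀t + ½at² = 12.0·18.5 + 0.5·0·18.5² = 221 m
Total distance = 44.0 + 221 = 265 m

265 m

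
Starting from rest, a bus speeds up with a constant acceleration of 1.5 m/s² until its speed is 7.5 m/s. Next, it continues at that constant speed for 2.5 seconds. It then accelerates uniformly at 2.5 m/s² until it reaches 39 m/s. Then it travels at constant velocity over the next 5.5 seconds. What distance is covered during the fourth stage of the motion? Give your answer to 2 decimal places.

214.50 m

Phase 1 (accelerating): v₀ = 0 m/s, a = 1.5 m/s².
v = v₀ + at → t = (7.5 − 0) / 1.5 = 5.00 s
v² = v₀² + 2aΔx → Δx = (7.5² − 0²)/(2·1.5) = 18.8 m

Phase 2 (constant speed): v₀ = 7.50 m/s, a = 0 m/s².
v = v₀ + at = 7.50 + (0)(2.5) = 7.50 m/s
Δx = v₀t + ½at² = 7.50·2.5 + 0.5·0·2.5² = 18.8 m

Phase 3 (accelerating): v₀ = 7.50 m/s, a = 2.5 m/s².
v = v₀ + at → t = (39 − 7.50) / 2.5 = 12.6 s
v² = v₀² + 2aΔx → Δx = (39² − 7.50²)/(2·2.5) = 293 m

Phase 4 (constant speed): v₀ = 39.0 m/s, a = 0 m/s².
v = v₀ + at = 39.0 + (0)(5.5) = 39.0 m/s
Δx = v₀t + ½at² = 39.0·5.5 + 0.5·0·5.5² = 214 m
Distance in phase 4 = 214 m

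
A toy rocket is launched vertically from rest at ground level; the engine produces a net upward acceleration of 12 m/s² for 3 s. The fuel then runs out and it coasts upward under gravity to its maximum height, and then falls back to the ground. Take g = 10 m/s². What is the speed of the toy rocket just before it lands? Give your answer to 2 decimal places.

48.74 m/s

Phase 1 (powered ascent): v₀ = 0 m/s, a = 12 m/s².
v = v₀ + at = 0 + (12)(3) = 36.0 m/s
Δx = v₀t + ½at² = 0·3 + 0.5·12·3² = 54.0 m

Phase 2 (coasting upward): v₀ = 36.0 m/s, a = -10 m/s².
v = v₀ + at → t = (0 − 36.0) / -10 = 3.60 s
v² = v₀² + 2aΔx → Δx = (0² − 36.0²)/(2·-10) = 64.8 m

Phase 3 (free fall): v₀ = 0 m/s, a = -10 m/s².
Falls 119 m from rest: t = √(2·119/10) = 4.87 s; v = g·t = 48.7 m/s.
Impact speed = 48.7 m/s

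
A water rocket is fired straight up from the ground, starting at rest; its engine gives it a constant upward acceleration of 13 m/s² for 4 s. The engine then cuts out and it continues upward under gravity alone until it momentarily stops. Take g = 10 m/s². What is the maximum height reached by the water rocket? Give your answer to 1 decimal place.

239.2 m

Phase 1 (powered ascent): v₀ = 0 m/s, a = 13 m/s².
v = v₀ + at = 0 + (13)(4) = 52.0 m/s
Δx = v₀t + ½at² = 0·4 + 0.5·13·4² = 104 m

Phase 2 (coasting upward): v₀ = 52.0 m/s, a = -10 m/s².
v = v₀ + at → t = (0 − 52.0) / -10 = 5.20 s
v² = v₀² + 2aΔx → Δx = (0² − 52.0²)/(2·-10) = 135 m
Maximum height = 104 + 135 = 239 m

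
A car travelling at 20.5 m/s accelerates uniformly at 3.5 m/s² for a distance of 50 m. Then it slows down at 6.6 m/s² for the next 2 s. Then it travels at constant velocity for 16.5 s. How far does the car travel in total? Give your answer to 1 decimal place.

Phase 1 (accelerating): v₀ = 20.5 m/s, a = 3.5 m/s².
v² = v₀² + 2aΔx = 20.5² + 2·3.5·50 = 770 → v = 27.8 m/s
t = (v − v₀)/a = (27.8 − 20.5)/3.5 = 2.07 s

Phase 2 (decelerating): v₀ = 27.8 m/s, a = -6.6 m/s².
v = v₀ + at = 27.8 + (-6.6)(2) = 14.6 m/s
Δx = v₀t + ½at² = 27.8·2 + 0.5·-6.6·2² = 42.3 m

Phase 3 (constant speed): v₀ = 14.6 m/s, a = 0 m/s².
v = v₀ + at = 14.6 + (0)(16.5) = 14.6 m/s
Δx = v₀t + ½at² = 14.6·16.5 + 0.5·0·16.5² = 240 m
Total distance = 50.0 + 42.3 + 240 = 332 m

332.4 m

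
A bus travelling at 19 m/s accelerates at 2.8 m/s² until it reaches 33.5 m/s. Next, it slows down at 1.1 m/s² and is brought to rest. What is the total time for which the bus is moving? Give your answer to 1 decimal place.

35.6 s

Phase 1 (accelerating): v₀ = 19.0 m/s, a = 2.8 m/s².
v = v₀ + at → t = (33.5 − 19.0) / 2.8 = 5.18 s
v² = v₀² + 2aΔx → Δx = (33.5² − 19.0²)/(2·2.8) = 136 m

Phase 2 (decelerating): v₀ = 33.5 m/s, a = -1.1 m/s².
v = v₀ + at → t = (0 − 33.5) / -1.1 = 30.5 s
v² = v₀² + 2aΔx → Δx = (0² − 33.5²)/(2·-1.1) = 510 m
Total time = 5.18 + 30.5 = 35.6 s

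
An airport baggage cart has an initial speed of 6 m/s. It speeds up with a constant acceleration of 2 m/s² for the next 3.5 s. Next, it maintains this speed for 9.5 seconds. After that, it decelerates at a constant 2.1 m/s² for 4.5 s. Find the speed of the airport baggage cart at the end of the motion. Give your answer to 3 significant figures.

3.55 m/s

Phase 1 (accelerating): v₀ = 6.00 m/s, a = 2 m/s².
v = v₀ + at = 6.00 + (2)(3.5) = 13.0 m/s
Δx = v₀t + ½at² = 6.00·3.5 + 0.5·2·3.5² = 33.2 m

Phase 2 (constant speed): v₀ = 13.0 m/s, a = 0 m/s².
v = v₀ + at = 13.0 + (0)(9.5) = 13.0 m/s
Δx = v₀t + ½at² = 13.0·9.5 + 0.5·0·9.5² = 124 m

Phase 3 (decelerating): v₀ = 13.0 m/s, a = -2.1 m/s².
v = v₀ + at = 13.0 + (-2.1)(4.5) = 3.55 m/s
Δx = v₀t + ½at² = 13.0·4.5 + 0.5·-2.1·4.5² = 37.2 m
Final speed = 3.55 m/s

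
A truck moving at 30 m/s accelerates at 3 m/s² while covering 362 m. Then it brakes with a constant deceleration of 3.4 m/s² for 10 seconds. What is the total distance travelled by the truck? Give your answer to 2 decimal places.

746.26 m

Phase 1 (accelerating): v₀ = 30.0 m/s, a = 3 m/s².
v² = v₀² + 2aΔx = 30.0² + 2·3·362 = 3070 → v = 55.4 m/s
t = (v − v₀)/a = (55.4 − 30.0)/3 = 8.48 s

Phase 2 (decelerating): v₀ = 55.4 m/s, a = -3.4 m/s².
v = v₀ + at = 55.4 + (-3.4)(10) = 21.4 m/s
Δx = v₀t + ½at² = 55.4·10 + 0.5·-3.4·10² = 384 m
Total distance = 362 + 384 = 746 m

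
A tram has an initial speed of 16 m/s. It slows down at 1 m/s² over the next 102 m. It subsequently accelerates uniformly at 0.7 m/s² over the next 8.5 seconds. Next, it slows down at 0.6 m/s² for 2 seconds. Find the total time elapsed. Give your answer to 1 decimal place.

19.3 s

Phase 1 (decelerating): v₀ = 16.0 m/s, a = -1 m/s².
v² = v₀² + 2aΔx = 16.0² + 2·-1·102 = 52.0 → v = 7.21 m/s
t = (v − v₀)/a = (7.21 − 16.0)/-1 = 8.79 s

Phase 2 (accelerating): v₀ = 7.21 m/s, a = 0.7 m/s².
v = v₀ + at = 7.21 + (0.7)(8.5) = 13.2 m/s
Δx = v₀t + ½at² = 7.21·8.5 + 0.5·0.7·8.5² = 86.6 m

Phase 3 (decelerating): v₀ = 13.2 m/s, a = -0.6 m/s².
v = v₀ + at = 13.2 + (-0.6)(2) = 12.0 m/s
Δx = v₀t + ½at² = 13.2·2 + 0.5·-0.6·2² = 25.1 m
Total time = 8.79 + 8.50 + 2.00 = 19.3 s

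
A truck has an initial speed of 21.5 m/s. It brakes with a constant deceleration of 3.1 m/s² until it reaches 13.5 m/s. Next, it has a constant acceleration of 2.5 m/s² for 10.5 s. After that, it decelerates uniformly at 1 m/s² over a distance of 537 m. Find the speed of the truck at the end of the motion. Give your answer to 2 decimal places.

22.50 m/s

Phase 1 (decelerating): v₀ = 21.5 m/s, a = -3.1 m/s².
v = v₀ + at → t = (13.5 − 21.5) / -3.1 = 2.58 s
v² = v₀² + 2aΔx → Δx = (13.5² − 21.5²)/(2·-3.1) = 45.2 m

Phase 2 (accelerating): v₀ = 13.5 m/s, a = 2.5 m/s².
v = v₀ + at = 13.5 + (2.5)(10.5) = 39.8 m/s
Δx = v₀t + ½at² = 13.5·10.5 + 0.5·2.5·10.5² = 280 m

Phase 3 (decelerating): v₀ = 39.8 m/s, a = -1 m/s².
v² = v₀² + 2aΔx = 39.8² + 2·-1·537 = 506 → v = 22.5 m/s
t = (v − v₀)/a = (22.5 − 39.8)/-1 = 17.3 s
Final speed = 22.5 m/s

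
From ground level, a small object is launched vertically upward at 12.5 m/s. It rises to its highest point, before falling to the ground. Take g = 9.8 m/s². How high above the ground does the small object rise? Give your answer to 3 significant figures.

Phase 1 (rising): v₀ = 12.5 m/s, a = -9.8 m/s².
v = v₀ + at → t = (0 − 12.5) / -9.8 = 1.28 s
v² = v₀² + 2aΔx → Δx = (0² − 12.5²)/(2·-9.8) = 7.97 m
Maximum height = 7.97 m

7.97 m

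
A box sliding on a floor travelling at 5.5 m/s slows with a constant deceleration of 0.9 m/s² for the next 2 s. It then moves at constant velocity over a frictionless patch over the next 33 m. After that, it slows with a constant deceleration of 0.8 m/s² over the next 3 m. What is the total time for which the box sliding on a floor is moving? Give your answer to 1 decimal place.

11.8 s

Phase 1 (decelerating): v₀ = 5.50 m/s, a = -0.9 m/s².
v = v₀ + at = 5.50 + (-0.9)(2) = 3.70 m/s
Δx = v₀t + ½at² = 5.50·2 + 0.5·-0.9·2² = 9.20 m

Phase 2 (constant speed): v₀ = 3.70 m/s, a = 0 m/s².
Constant speed: t = d/v = 33/3.70 = 8.92 s

Phase 3 (decelerating): v₀ = 3.70 m/s, a = -0.8 m/s².
v² = v₀² + 2aΔx = 3.70² + 2·-0.8·3 = 8.89 → v = 2.98 m/s
t = (v − v₀)/a = (2.98 − 3.70)/-0.8 = 0.898 s
Total time = 2.00 + 8.92 + 0.898 = 11.8 s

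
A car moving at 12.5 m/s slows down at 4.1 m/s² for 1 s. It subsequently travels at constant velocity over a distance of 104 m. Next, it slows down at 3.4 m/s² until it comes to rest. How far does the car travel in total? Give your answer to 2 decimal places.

124.83 m

Phase 1 (decelerating): v₀ = 12.5 m/s, a = -4.1 m/s².
v = v₀ + at = 12.5 + (-4.1)(1) = 8.40 m/s
Δx = v₀t + ½at² = 12.5·1 + 0.5·-4.1·1² = 10.4 m

Phase 2 (constant speed): v₀ = 8.40 m/s, a = 0 m/s².
Constant speed: t = d/v = 104/8.40 = 12.4 s

Phase 3 (decelerating): v₀ = 8.40 m/s, a = -3.4 m/s².
v = v₀ + at → t = (0 − 8.40) / -3.4 = 2.47 s
v² = v₀² + 2aΔx → Δx = (0² − 8.40²)/(2·-3.4) = 10.4 m
Total distance = 10.4 + 104 + 10.4 = 125 m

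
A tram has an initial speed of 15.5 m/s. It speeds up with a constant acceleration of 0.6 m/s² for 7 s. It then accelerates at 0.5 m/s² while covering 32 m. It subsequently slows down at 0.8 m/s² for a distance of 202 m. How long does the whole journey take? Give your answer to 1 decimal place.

Phase 1 (accelerating): v₀ = 15.5 m/s, a = 0.6 m/s².
v = v₀ + at = 15.5 + (0.6)(7) = 19.7 m/s
Δx = v₀t + ½at² = 15.5·7 + 0.5·0.6·7² = 123 m

Phase 2 (accelerating): v₀ = 19.7 m/s, a = 0.5 m/s².
v² = v₀² + 2aΔx = 19.7² + 2·0.5·32 = 420 → v = 20.5 m/s
t = (v − v₀)/a = (20.5 − 19.7)/0.5 = 1.59 s

Phase 3 (decelerating): v₀ = 20.5 m/s, a = -0.8 m/s².
v² = v₀² + 2aΔx = 20.5² + 2·-0.8·202 = 96.9 → v = 9.84 m/s
t = (v − v₀)/a = (9.84 − 20.5)/-0.8 = 13.3 s
Total time = 7.00 + 1.59 + 13.3 = 21.9 s

21.9 s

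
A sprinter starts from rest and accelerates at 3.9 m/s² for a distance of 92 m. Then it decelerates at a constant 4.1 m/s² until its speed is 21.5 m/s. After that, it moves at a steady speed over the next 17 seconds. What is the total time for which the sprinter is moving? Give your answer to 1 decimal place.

Phase 1 (accelerating): v₀ = 0 m/s, a = 3.9 m/s².
v² = v₀² + 2aΔx = 0² + 2·3.9·92 = 718 → v = 26.8 m/s
t = (v − v₀)/a = (26.8 − 0)/3.9 = 6.87 s

Phase 2 (decelerating): v₀ = 26.8 m/s, a = -4.1 m/s².
v = v₀ + at → t = (21.5 − 26.8) / -4.1 = 1.29 s
v² = v₀² + 2aΔx → Δx = (21.5² − 26.8²)/(2·-4.1) = 31.1 m

Phase 3 (constant speed): v₀ = 21.5 m/s, a = 0 m/s².
v = v₀ + at = 21.5 + (0)(17) = 21.5 m/s
Δx = v₀t + ½at² = 21.5·17 + 0.5·0·17² = 366 m
Total time = 6.87 + 1.29 + 17.0 = 25.2 s

25.2 s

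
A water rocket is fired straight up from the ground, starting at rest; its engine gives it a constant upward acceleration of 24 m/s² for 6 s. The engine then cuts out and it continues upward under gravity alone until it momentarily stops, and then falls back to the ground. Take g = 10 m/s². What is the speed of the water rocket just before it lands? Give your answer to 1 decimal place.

Phase 1 (powered ascent): v₀ = 0 m/s, a = 24 m/s².
v = v₀ + at = 0 + (24)(6) = 144 m/s
Δx = v₀t + ½at² = 0·6 + 0.5·24·6² = 432 m

Phase 2 (coasting upward): v₀ = 144 m/s, a = -10 m/s².
v = v₀ + at → t = (0 − 144) / -10 = 14.4 s
v² = v₀² + 2aΔx → Δx = (0² − 144²)/(2·-10) = 1040 m

Phase 3 (free fall): v₀ = 0 m/s, a = -10 m/s².
Falls 1470 m from rest: t = √(2·1470/10) = 17.1 s; v = g·t = 171 m/s.
Impact speed = 171 m/s

171.4 m/s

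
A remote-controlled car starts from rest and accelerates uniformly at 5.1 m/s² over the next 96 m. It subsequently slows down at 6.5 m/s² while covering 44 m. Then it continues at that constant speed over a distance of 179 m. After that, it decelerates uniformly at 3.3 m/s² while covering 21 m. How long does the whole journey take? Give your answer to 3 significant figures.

Phase 1 (accelerating): v₀ = 0 m/s, a = 5.1 m/s².
v² = v₀² + 2aΔx = 0² + 2·5.1·96 = 979 → v = 31.3 m/s
t = (v − v₀)/a = (31.3 − 0)/5.1 = 6.14 s

Phase 2 (decelerating): v₀ = 31.3 m/s, a = -6.5 m/s².
v² = v₀² + 2aΔx = 31.3² + 2·-6.5·44 = 407 → v = 20.2 m/s
t = (v − v₀)/a = (20.2 − 31.3)/-6.5 = 1.71 s

Phase 3 (constant speed): v₀ = 20.2 m/s, a = 0 m/s².
Constant speed: t = d/v = 179/20.2 = 8.87 s

Phase 4 (decelerating): v₀ = 20.2 m/s, a = -3.3 m/s².
v² = v₀² + 2aΔx = 20.2² + 2·-3.3·21 = 269 → v = 16.4 m/s
t = (v − v₀)/a = (16.4 − 20.2)/-3.3 = 1.15 s
Total time = 6.14 + 1.71 + 8.87 + 1.15 = 17.9 s

17.9 s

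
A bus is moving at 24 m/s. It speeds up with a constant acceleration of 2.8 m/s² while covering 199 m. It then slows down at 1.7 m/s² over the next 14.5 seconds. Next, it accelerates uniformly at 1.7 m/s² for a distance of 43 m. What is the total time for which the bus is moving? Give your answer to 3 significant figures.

22.9 s

Phase 1 (accelerating): v₀ = 24.0 m/s, a = 2.8 m/s².
v² = v₀² + 2aΔx = 24.0² + 2·2.8·199 = 1690 → v = 41.1 m/s
t = (v − v₀)/a = (41.1 − 24.0)/2.8 = 6.11 s

Phase 2 (decelerating): v₀ = 41.1 m/s, a = -1.7 m/s².
v = v₀ + at = 41.1 + (-1.7)(14.5) = 16.5 m/s
Δx = v₀t + ½at² = 41.1·14.5 + 0.5·-1.7·14.5² = 417 m

Phase 3 (accelerating): v₀ = 16.5 m/s, a = 1.7 m/s².
v² = v₀² + 2aΔx = 16.5² + 2·1.7·43 = 417 → v = 20.4 m/s
t = (v − v₀)/a = (20.4 − 16.5)/1.7 = 2.33 s
Total time = 6.11 + 14.5 + 2.33 = 22.9 s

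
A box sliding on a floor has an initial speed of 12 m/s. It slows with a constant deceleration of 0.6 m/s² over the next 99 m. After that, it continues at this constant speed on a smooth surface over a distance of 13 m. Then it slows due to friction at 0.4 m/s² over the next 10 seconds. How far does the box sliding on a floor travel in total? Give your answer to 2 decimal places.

142.20 m

Phase 1 (decelerating): v₀ = 12.0 m/s, a = -0.6 m/s².
v² = v₀² + 2aΔx = 12.0² + 2·-0.6·99 = 25.2 → v = 5.02 m/s
t = (v − v₀)/a = (5.02 − 12.0)/-0.6 = 11.6 s

Phase 2 (constant speed): v₀ = 5.02 m/s, a = 0 m/s².
Constant speed: t = d/v = 13/5.02 = 2.59 s

Phase 3 (decelerating): v₀ = 5.02 m/s, a = -0.4 m/s².
v = v₀ + at = 5.02 + (-0.4)(10) = 1.02 m/s
Δx = v₀t + ½at² = 5.02·10 + 0.5·-0.4·10² = 30.2 m
Total distance = 99.0 + 13.0 + 30.2 = 142 m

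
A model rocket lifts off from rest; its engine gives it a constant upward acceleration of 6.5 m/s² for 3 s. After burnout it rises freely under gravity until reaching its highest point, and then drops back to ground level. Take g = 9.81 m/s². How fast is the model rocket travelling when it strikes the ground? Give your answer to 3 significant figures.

30.9 m/s

Phase 1 (powered ascent): v₀ = 0 m/s, a = 6.5 m/s².
v = v₀ + at = 0 + (6.5)(3) = 19.5 m/s
Δx = v₀t + ½at² = 0·3 + 0.5·6.5·3² = 29.2 m

Phase 2 (coasting upward): v₀ = 19.5 m/s, a = -9.81 m/s².
v = v₀ + at → t = (0 − 19.5) / -9.81 = 1.99 s
v² = v₀² + 2aΔx → Δx = (0² − 19.5²)/(2·-9.81) = 19.4 m

Phase 3 (free fall): v₀ = 0 m/s, a = -9.81 m/s².
Falls 48.6 m from rest: t = √(2·48.6/9.81) = 3.15 s; v = g·t = 30.9 m/s.
Impact speed = 30.9 m/s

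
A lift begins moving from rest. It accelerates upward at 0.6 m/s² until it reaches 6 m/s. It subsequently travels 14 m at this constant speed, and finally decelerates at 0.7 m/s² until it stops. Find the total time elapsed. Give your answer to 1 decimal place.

20.9 s

Phase 1 (accelerating): v₀ = 0 m/s, a = 0.6 m/s².
v = v₀ + at → t = (6 − 0) / 0.6 = 10.0 s
v² = v₀² + 2aΔx → Δx = (6² − 0²)/(2·0.6) = 30.0 m

Phase 2 (constant speed): v₀ = 6.00 m/s, a = 0 m/s².
Constant speed: t = d/v = 14/6.00 = 2.33 s

Phase 3 (decelerating): v₀ = 6.00 m/s, a = -0.7 m/s².
v = v₀ + at → t = (0 − 6.00) / -0.7 = 8.57 s
v² = v₀² + 2aΔx → Δx = (0² − 6.00²)/(2·-0.7) = 25.7 m
Total time = 10.0 + 2.33 + 8.57 = 20.9 s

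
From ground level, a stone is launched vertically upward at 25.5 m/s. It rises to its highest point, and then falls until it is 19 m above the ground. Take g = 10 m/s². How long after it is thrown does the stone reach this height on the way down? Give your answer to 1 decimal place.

Phase 1 (rising): v₀ = 25.5 m/s, a = -10 m/s².
v = v₀ + at → t = (0 − 25.5) / -10 = 2.55 s
v² = v₀² + 2aΔx → Δx = (0² − 25.5²)/(2·-10) = 32.5 m

Phase 2 (falling): v₀ = 0 m/s, a = -10 m/s².
Falls 13.5 m from rest: t = √(2·13.5/10) = 1.64 s; v = g·t = 16.4 m/s.
Total time = 2.55 + 1.64 = 4.19 s

4.2 s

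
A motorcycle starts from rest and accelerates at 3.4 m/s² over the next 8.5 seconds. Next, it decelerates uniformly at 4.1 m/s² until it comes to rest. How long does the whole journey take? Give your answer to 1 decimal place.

Phase 1 (accelerating): v₀ = 0 m/s, a = 3.4 m/s².
v = v₀ + at = 0 + (3.4)(8.5) = 28.9 m/s
Δx = v₀t + ½at² = 0·8.5 + 0.5·3.4·8.5² = 123 m

Phase 2 (decelerating): v₀ = 28.9 m/s, a = -4.1 m/s².
v = v₀ + at → t = (0 − 28.9) / -4.1 = 7.05 s
v² = v₀² + 2aΔx → Δx = (0² − 28.9²)/(2·-4.1) = 102 m
Total time = 8.50 + 7.05 = 15.5 s

15.5 s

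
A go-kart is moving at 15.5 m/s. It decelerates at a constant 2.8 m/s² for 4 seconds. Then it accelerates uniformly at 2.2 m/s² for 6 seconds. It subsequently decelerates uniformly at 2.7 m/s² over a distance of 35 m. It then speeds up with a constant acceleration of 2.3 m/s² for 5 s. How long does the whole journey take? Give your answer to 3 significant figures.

17.5 s

Phase 1 (decelerating): v₀ = 15.5 m/s, a = -2.8 m/s².
v = v₀ + at = 15.5 + (-2.8)(4) = 4.30 m/s
Δx = v₀t + ½at² = 15.5·4 + 0.5·-2.8·4² = 39.6 m

Phase 2 (accelerating): v₀ = 4.30 m/s, a = 2.2 m/s².
v = v₀ + at = 4.30 + (2.2)(6) = 17.5 m/s
Δx = v₀t + ½at² = 4.30·6 + 0.5·2.2·6² = 65.4 m

Phase 3 (decelerating): v₀ = 17.5 m/s, a = -2.7 m/s².
v² = v₀² + 2aΔx = 17.5² + 2·-2.7·35 = 117 → v = 10.8 m/s
t = (v − v₀)/a = (10.8 − 17.5)/-2.7 = 2.47 s

Phase 4 (accelerating): v₀ = 10.8 m/s, a = 2.3 m/s².
v = v₀ + at = 10.8 + (2.3)(5) = 22.3 m/s
Δx = v₀t + ½at² = 10.8·5 + 0.5·2.3·5² = 82.9 m
Total time = 4.00 + 6.00 + 2.47 + 5.00 = 17.5 s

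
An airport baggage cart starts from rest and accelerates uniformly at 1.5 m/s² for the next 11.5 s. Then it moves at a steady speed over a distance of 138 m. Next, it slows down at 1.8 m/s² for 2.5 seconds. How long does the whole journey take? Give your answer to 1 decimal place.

Phase 1 (accelerating): v₀ = 0 m/s, a = 1.5 m/s².
v = v₀ + at = 0 + (1.5)(11.5) = 17.2 m/s
Δx = v₀t + ½at² = 0·11.5 + 0.5·1.5·11.5² = 99.2 m

Phase 2 (constant speed): v₀ = 17.2 m/s, a = 0 m/s².
Constant speed: t = d/v = 138/17.2 = 8.00 s

Phase 3 (decelerating): v₀ = 17.2 m/s, a = -1.8 m/s².
v = v₀ + at = 17.2 + (-1.8)(2.5) = 12.8 m/s
Δx = v₀t + ½at² = 17.2·2.5 + 0.5·-1.8·2.5² = 37.5 m
Total time = 11.5 + 8.00 + 2.50 = 22.0 s

22.0 s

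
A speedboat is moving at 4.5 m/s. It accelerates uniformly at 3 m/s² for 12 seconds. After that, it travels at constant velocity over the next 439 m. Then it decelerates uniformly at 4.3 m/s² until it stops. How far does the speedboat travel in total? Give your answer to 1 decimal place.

Phase 1 (accelerating): v₀ = 4.50 m/s, a = 3 m/s².
v = v₀ + at = 4.50 + (3)(12) = 40.5 m/s
Δx = v₀t + ½at² = 4.50·12 + 0.5·3·12² = 270 m

Phase 2 (constant speed): v₀ = 40.5 m/s, a = 0 m/s².
Constant speed: t = d/v = 439/40.5 = 10.8 s

Phase 3 (decelerating): v₀ = 40.5 m/s, a = -4.3 m/s².
v = v₀ + at → t = (0 − 40.5) / -4.3 = 9.42 s
v² = v₀² + 2aΔx → Δx = (0² − 40.5²)/(2·-4.3) = 191 m
Total distance = 270 + 439 + 191 = 900 m

899.7 m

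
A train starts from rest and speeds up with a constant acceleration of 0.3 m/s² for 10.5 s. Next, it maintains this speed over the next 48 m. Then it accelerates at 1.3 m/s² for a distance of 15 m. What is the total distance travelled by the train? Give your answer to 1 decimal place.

79.5 m

Phase 1 (accelerating): v₀ = 0 m/s, a = 0.3 m/s².
v = v₀ + at = 0 + (0.3)(10.5) = 3.15 m/s
Δx = v₀t + ½at² = 0·10.5 + 0.5·0.3·10.5² = 16.5 m

Phase 2 (constant speed): v₀ = 3.15 m/s, a = 0 m/s².
Constant speed: t = d/v = 48/3.15 = 15.2 s

Phase 3 (accelerating): v₀ = 3.15 m/s, a = 1.3 m/s².
v² = v₀² + 2aΔx = 3.15² + 2·1.3·15 = 48.9 → v = 6.99 m/s
t = (v − v₀)/a = (6.99 − 3.15)/1.3 = 2.96 s
Total distance = 16.5 + 48.0 + 15.0 = 79.5 m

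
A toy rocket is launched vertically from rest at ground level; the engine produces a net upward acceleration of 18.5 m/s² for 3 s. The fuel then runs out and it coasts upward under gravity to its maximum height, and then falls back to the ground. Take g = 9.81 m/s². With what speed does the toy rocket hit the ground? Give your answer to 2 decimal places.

68.66 m/s

Phase 1 (powered ascent): v₀ = 0 m/s, a = 18.5 m/s².
v = v₀ + at = 0 + (18.5)(3) = 55.5 m/s
Δx = v₀t + ½at² = 0·3 + 0.5·18.5·3² = 83.2 m

Phase 2 (coasting upward): v₀ = 55.5 m/s, a = -9.81 m/s².
v = v₀ + at → t = (0 − 55.5) / -9.81 = 5.66 s
v² = v₀² + 2aΔx → Δx = (0² − 55.5²)/(2·-9.81) = 157 m

Phase 3 (free fall): v₀ = 0 m/s, a = -9.81 m/s².
Falls 240 m from rest: t = √(2·240/9.81) = 7.00 s; v = g·t = 68.7 m/s.
Impact speed = 68.7 m/s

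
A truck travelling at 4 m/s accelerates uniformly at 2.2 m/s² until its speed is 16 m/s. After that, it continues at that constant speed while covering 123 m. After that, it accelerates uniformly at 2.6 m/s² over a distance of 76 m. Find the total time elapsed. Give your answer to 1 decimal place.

Phase 1 (accelerating): v₀ = 4.00 m/s, a = 2.2 m/s².
v = v₀ + at → t = (16 − 4.00) / 2.2 = 5.45 s
v² = v₀² + 2aΔx → Δx = (16² − 4.00²)/(2·2.2) = 54.5 m

Phase 2 (constant speed): v₀ = 16.0 m/s, a = 0 m/s².
Constant speed: t = d/v = 123/16.0 = 7.69 s

Phase 3 (accelerating): v₀ = 16.0 m/s, a = 2.6 m/s².
v² = v₀² + 2aΔx = 16.0² + 2·2.6·76 = 651 → v = 25.5 m/s
t = (v − v₀)/a = (25.5 − 16.0)/2.6 = 3.66 s
Total time = 5.45 + 7.69 + 3.66 = 16.8 s

16.8 s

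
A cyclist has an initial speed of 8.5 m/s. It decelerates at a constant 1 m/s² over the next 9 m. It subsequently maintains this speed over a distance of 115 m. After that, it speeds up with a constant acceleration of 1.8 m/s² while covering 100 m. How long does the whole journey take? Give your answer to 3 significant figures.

24.0 s

Phase 1 (decelerating): v₀ = 8.50 m/s, a = -1 m/s².
v² = v₀² + 2aΔx = 8.50² + 2·-1·9 = 54.2 → v = 7.37 m/s
t = (v − v₀)/a = (7.37 − 8.50)/-1 = 1.13 s

Phase 2 (constant speed): v₀ = 7.37 m/s, a = 0 m/s².
Constant speed: t = d/v = 115/7.37 = 15.6 s

Phase 3 (accelerating): v₀ = 7.37 m/s, a = 1.8 m/s².
v² = v₀² + 2aΔx = 7.37² + 2·1.8·100 = 414 → v = 20.4 m/s
t = (v − v₀)/a = (20.4 − 7.37)/1.8 = 7.22 s
Total time = 1.13 + 15.6 + 7.22 = 24.0 s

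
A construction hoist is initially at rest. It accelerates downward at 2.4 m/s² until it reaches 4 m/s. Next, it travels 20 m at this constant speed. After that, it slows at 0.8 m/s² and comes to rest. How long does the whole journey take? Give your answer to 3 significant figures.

11.7 s

Phase 1 (accelerating): v₀ = 0 m/s, a = 2.4 m/s².
v = v₀ + at → t = (4 − 0) / 2.4 = 1.67 s
v² = v₀² + 2aΔx → Δx = (4² − 0²)/(2·2.4) = 3.33 m

Phase 2 (constant speed): v₀ = 4.00 m/s, a = 0 m/s².
Constant speed: t = d/v = 20/4.00 = 5.00 s

Phase 3 (decelerating): v₀ = 4.00 m/s, a = -0.8 m/s².
v = v₀ + at → t = (0 − 4.00) / -0.8 = 5.00 s
v² = v₀² + 2aΔx → Δx = (0² − 4.00²)/(2·-0.8) = 10.0 m
Total time = 1.67 + 5.00 + 5.00 = 11.7 s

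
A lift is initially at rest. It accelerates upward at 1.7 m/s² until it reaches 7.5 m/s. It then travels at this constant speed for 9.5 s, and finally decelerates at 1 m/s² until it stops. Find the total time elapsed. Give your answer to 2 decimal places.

Phase 1 (accelerating): v₀ = 0 m/s, a = 1.7 m/s².
v = v₀ + at → t = (7.5 − 0) / 1.7 = 4.41 s
v² = v₀² + 2aΔx → Δx = (7.5² − 0²)/(2·1.7) = 16.5 m

Phase 2 (constant speed): v₀ = 7.50 m/s, a = 0 m/s².
v = v₀ + at = 7.50 + (0)(9.5) = 7.50 m/s
Δx = v₀t + ½at² = 7.50·9.5 + 0.5·0·9.5² = 71.2 m

Phase 3 (decelerating): v₀ = 7.50 m/s, a = -1 m/s².
v = v₀ + at → t = (0 − 7.50) / -1 = 7.50 s
v² = v₀² + 2aΔx → Δx = (0² − 7.50²)/(2·-1) = 28.1 m
Total time = 4.41 + 9.50 + 7.50 = 21.4 s

21.41 s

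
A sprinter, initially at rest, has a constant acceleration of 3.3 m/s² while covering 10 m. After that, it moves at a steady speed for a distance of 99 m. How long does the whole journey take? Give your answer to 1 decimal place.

Phase 1 (accelerating): v₀ = 0 m/s, a = 3.3 m/s².
v² = v₀² + 2aΔx = 0² + 2·3.3·10 = 66.0 → v = 8.12 m/s
t = (v − v₀)/a = (8.12 − 0)/3.3 = 2.46 s

Phase 2 (constant speed): v₀ = 8.12 m/s, a = 0 m/s².
Constant speed: t = d/v = 99/8.12 = 12.2 s
Total time = 2.46 + 12.2 = 14.6 s

14.6 s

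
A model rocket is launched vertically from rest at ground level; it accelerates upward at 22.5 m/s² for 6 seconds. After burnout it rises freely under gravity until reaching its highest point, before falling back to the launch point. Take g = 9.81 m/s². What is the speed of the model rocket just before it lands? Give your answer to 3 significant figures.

Phase 1 (powered ascent): v₀ = 0 m/s, a = 22.5 m/s².
v = v₀ + at = 0 + (22.5)(6) = 135 m/s
Δx = v₀t + ½at² = 0·6 + 0.5·22.5·6² = 405 m

Phase 2 (coasting upward): v₀ = 135 m/s, a = -9.81 m/s².
v = v₀ + at → t = (0 − 135) / -9.81 = 13.8 s
v² = v₀² + 2aΔx → Δx = (0² − 135²)/(2·-9.81) = 929 m

Phase 3 (free fall): v₀ = 0 m/s, a = -9.81 m/s².
Falls 1330 m from rest: t = √(2·1330/9.81) = 16.5 s; v = g·t = 162 m/s.
Impact speed = 162 m/s

162 m/s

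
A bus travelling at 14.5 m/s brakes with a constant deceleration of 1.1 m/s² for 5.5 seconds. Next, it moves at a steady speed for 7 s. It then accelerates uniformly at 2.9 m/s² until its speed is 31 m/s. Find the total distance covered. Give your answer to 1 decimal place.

275.6 m

Phase 1 (decelerating): v₀ = 14.5 m/s, a = -1.1 m/s².
v = v₀ + at = 14.5 + (-1.1)(5.5) = 8.45 m/s
Δx = v₀t + ½at² = 14.5·5.5 + 0.5·-1.1·5.5² = 63.1 m

Phase 2 (constant speed): v₀ = 8.45 m/s, a = 0 m/s².
v = v₀ + at = 8.45 + (0)(7) = 8.45 m/s
Δx = v₀t + ½at² = 8.45·7 + 0.5·0·7² = 59.1 m

Phase 3 (accelerating): v₀ = 8.45 m/s, a = 2.9 m/s².
v = v₀ + at → t = (31 − 8.45) / 2.9 = 7.78 s
v² = v₀² + 2aΔx → Δx = (31² − 8.45²)/(2·2.9) = 153 m
Total distance = 63.1 + 59.1 + 153 = 276 m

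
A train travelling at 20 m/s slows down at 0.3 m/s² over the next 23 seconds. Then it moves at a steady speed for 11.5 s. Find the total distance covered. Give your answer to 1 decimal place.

Phase 1 (decelerating): v₀ = 20.0 m/s, a = -0.3 m/s².
v = v₀ + at = 20.0 + (-0.3)(23) = 13.1 m/s
Δx = v₀t + ½at² = 20.0·23 + 0.5·-0.3·23² = 381 m

Phase 2 (constant speed): v₀ = 13.1 m/s, a = 0 m/s².
v = v₀ + at = 13.1 + (0)(11.5) = 13.1 m/s
Δx = v₀t + ½at² = 13.1·11.5 + 0.5·0·11.5² = 151 m
Total distance = 381 + 151 = 531 m

531.3 m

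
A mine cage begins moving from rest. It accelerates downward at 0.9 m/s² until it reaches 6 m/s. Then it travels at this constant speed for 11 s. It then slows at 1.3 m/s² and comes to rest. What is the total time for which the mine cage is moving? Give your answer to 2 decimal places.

Phase 1 (accelerating): v₀ = 0 m/s, a = 0.9 m/s².
v = v₀ + at → t = (6 − 0) / 0.9 = 6.67 s
v² = v₀² + 2aΔx → Δx = (6² − 0²)/(2·0.9) = 20.0 m

Phase 2 (constant speed): v₀ = 6.00 m/s, a = 0 m/s².
v = v₀ + at = 6.00 + (0)(11) = 6.00 m/s
Δx = v₀t + ½at² = 6.00·11 + 0.5·0·11² = 66.0 m

Phase 3 (decelerating): v₀ = 6.00 m/s, a = -1.3 m/s².
v = v₀ + at → t = (0 − 6.00) / -1.3 = 4.62 s
v² = v₀² + 2aΔx → Δx = (0² − 6.00²)/(2·-1.3) = 13.8 m
Total time = 6.67 + 11.0 + 4.62 = 22.3 s

22.28 s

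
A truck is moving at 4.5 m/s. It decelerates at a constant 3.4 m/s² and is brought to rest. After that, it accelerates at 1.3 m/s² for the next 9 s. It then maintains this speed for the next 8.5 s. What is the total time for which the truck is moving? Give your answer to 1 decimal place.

18.8 s

Phase 1 (decelerating): v₀ = 4.50 m/s, a = -3.4 m/s².
v = v₀ + at → t = (0 − 4.50) / -3.4 = 1.32 s
v² = v₀² + 2aΔx → Δx = (0² − 4.50²)/(2·-3.4) = 2.98 m

Phase 2 (accelerating): v₀ = 0 m/s, a = 1.3 m/s².
v = v₀ + at = 0 + (1.3)(9) = 11.7 m/s
Δx = v₀t + ½at² = 0·9 + 0.5·1.3·9² = 52.7 m

Phase 3 (constant speed): v₀ = 11.7 m/s, a = 0 m/s².
v = v₀ + at = 11.7 + (0)(8.5) = 11.7 m/s
Δx = v₀t + ½at² = 11.7·8.5 + 0.5·0·8.5² = 99.5 m
Total time = 1.32 + 9.00 + 8.50 = 18.8 s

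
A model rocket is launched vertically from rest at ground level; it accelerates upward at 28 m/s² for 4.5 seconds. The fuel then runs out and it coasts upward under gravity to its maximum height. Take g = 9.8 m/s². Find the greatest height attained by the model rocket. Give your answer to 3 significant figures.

1090 m

Phase 1 (powered ascent): v₀ = 0 m/s, a = 28 m/s².
v = v₀ + at = 0 + (28)(4.5) = 126 m/s
Δx = v₀t + ½at² = 0·4.5 + 0.5·28·4.5² = 284 m

Phase 2 (coasting upward): v₀ = 126 m/s, a = -9.8 m/s².
v = v₀ + at → t = (0 − 126) / -9.8 = 12.9 s
v² = v₀² + 2aΔx → Δx = (0² − 126²)/(2·-9.8) = 810 m
Maximum height = 284 + 810 = 1090 m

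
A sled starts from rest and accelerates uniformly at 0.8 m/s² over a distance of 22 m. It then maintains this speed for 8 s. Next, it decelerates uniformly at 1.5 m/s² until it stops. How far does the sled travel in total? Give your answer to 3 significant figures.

81.2 m

Phase 1 (accelerating): v₀ = 0 m/s, a = 0.8 m/s².
v² = v₀² + 2aΔx = 0² + 2·0.8·22 = 35.2 → v = 5.93 m/s
t = (v − v₀)/a = (5.93 − 0)/0.8 = 7.42 s

Phase 2 (constant speed): v₀ = 5.93 m/s, a = 0 m/s².
v = v₀ + at = 5.93 + (0)(8) = 5.93 m/s
Δx = v₀t + ½at² = 5.93·8 + 0.5·0·8² = 47.5 m

Phase 3 (decelerating): v₀ = 5.93 m/s, a = -1.5 m/s².
v = v₀ + at → t = (0 − 5.93) / -1.5 = 3.96 s
v² = v₀² + 2aΔx → Δx = (0² − 5.93²)/(2·-1.5) = 11.7 m
Total distance = 22.0 + 47.5 + 11.7 = 81.2 m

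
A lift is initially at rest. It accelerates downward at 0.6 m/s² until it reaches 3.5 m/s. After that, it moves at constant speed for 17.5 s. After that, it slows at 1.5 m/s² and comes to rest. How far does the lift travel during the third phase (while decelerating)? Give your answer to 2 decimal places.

4.08 m

Phase 1 (accelerating): v₀ = 0 m/s, a = 0.6 m/s².
v = v₀ + at → t = (3.5 − 0) / 0.6 = 5.83 s
v² = v₀² + 2aΔx → Δx = (3.5² − 0²)/(2·0.6) = 10.2 m

Phase 2 (constant speed): v₀ = 3.50 m/s, a = 0 m/s².
v = v₀ + at = 3.50 + (0)(17.5) = 3.50 m/s
Δx = v₀t + ½at² = 3.50·17.5 + 0.5·0·17.5² = 61.2 m

Phase 3 (decelerating): v₀ = 3.50 m/s, a = -1.5 m/s².
v = v₀ + at → t = (0 − 3.50) / -1.5 = 2.33 s
v² = v₀² + 2aΔx → Δx = (0² − 3.50²)/(2·-1.5) = 4.08 m
Distance in phase 3 = 4.08 m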